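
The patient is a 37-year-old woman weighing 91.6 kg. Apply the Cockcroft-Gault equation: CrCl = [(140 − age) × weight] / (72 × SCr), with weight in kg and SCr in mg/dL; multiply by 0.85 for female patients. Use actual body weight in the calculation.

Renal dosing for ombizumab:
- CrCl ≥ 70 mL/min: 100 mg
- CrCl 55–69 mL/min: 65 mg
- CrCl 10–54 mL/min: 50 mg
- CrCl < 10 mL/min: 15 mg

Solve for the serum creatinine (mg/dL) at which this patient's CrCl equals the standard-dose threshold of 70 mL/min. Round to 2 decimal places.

1.59 mg/dL

Standard dose requires CrCl ≥ 70 mL/min.
Set (140 − 37) × 91.6 × 0.85 / (72 × SCr) = 70
SCr = (140 − 37) × 91.6 × 0.85 / (72 × 70) = 1.591 mg/dL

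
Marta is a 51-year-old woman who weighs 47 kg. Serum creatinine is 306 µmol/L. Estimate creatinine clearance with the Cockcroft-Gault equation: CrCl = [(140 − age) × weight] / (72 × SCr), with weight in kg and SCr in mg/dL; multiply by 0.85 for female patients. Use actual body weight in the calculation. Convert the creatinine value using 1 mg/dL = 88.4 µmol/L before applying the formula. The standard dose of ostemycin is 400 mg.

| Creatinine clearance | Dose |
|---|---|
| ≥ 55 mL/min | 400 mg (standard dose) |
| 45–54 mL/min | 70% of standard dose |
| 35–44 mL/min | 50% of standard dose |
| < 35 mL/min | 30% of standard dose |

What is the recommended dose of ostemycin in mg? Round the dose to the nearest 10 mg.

SCr = 306 / 88.4 = 3.462 mg/dL
CrCl = (140 − 51) × 47 / (72 × 3.462) × 0.85 = 4183.0 / 249.26 × 0.85 ≈ 14.3 mL/min
CrCl ≈ 14 mL/min → bracket < 35 mL/min.
30% of 400 mg = 120 mg

120 mg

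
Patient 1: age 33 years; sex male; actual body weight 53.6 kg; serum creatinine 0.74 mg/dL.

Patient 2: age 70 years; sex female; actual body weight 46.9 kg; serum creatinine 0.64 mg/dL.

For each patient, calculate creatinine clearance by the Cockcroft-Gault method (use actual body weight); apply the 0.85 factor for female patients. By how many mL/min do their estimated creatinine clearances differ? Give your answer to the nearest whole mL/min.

Patient 1: CrCl = (140 − 33) × 53.6 / (72 × 0.74) = 5735.2 / 53.28 ≈ 107.6 mL/min
Patient 2: CrCl = (140 − 70) × 46.9 / (72 × 0.64) × 0.85 = 3283.0 / 46.08 × 0.85 ≈ 60.6 mL/min
|107.6 − 60.6| = 47.0 mL/min

47 mL/min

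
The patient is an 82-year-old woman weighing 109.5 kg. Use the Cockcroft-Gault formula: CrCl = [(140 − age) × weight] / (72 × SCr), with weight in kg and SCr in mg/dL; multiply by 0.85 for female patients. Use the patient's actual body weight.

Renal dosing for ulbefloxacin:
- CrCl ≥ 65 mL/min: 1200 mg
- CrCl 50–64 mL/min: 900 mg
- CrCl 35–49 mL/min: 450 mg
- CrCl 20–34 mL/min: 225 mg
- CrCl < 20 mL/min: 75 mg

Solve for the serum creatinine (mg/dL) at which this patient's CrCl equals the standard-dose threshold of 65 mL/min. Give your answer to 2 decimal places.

Standard dose requires CrCl ≥ 65 mL/min.
Set (140 − 82) × 109.5 × 0.85 / (72 × SCr) = 65
SCr = (140 − 82) × 109.5 × 0.85 / (72 × 65) = 1.153 mg/dL

1.15 mg/dL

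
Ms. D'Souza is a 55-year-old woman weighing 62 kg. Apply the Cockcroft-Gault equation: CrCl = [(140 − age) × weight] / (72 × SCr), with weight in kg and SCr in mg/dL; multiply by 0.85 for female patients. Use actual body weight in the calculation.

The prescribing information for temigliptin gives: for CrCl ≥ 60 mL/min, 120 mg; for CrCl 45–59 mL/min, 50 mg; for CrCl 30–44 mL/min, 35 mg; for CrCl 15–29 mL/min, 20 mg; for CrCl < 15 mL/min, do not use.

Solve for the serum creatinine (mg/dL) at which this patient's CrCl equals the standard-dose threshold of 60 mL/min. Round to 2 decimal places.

Standard dose requires CrCl ≥ 60 mL/min.
Set (140 − 55) × 62 × 0.85 / (72 × SCr) = 60
SCr = (140 − 55) × 62 × 0.85 / (72 × 60) = 1.037 mg/dL

1.04 mg/dL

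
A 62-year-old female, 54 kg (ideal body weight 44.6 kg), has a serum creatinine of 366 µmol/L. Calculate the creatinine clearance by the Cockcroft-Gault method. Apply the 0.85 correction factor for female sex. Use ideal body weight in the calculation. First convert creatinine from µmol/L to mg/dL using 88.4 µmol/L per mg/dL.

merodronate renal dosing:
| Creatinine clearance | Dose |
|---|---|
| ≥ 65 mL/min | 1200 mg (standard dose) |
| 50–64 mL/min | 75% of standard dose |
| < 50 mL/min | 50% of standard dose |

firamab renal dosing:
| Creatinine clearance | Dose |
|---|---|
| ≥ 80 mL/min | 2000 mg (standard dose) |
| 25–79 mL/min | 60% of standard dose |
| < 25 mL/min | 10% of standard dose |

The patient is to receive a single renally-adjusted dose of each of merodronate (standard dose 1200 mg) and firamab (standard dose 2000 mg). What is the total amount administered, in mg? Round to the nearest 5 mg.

800 mg

SCr = 366 / 88.4 = 4.14 mg/dL
CrCl = (140 − 62) × 44.6 / (72 × 4.14) × 0.85 = 3478.8 / 298.08 × 0.85 ≈ 9.9 mL/min
CrCl ≈ 10 mL/min.
merodronate: < 50 mL/min → 50% of 1200 mg = 600 mg.
firamab: < 25 mL/min → 10% of 2000 mg = 200 mg.
Total = 600 + 200 = 800 mg.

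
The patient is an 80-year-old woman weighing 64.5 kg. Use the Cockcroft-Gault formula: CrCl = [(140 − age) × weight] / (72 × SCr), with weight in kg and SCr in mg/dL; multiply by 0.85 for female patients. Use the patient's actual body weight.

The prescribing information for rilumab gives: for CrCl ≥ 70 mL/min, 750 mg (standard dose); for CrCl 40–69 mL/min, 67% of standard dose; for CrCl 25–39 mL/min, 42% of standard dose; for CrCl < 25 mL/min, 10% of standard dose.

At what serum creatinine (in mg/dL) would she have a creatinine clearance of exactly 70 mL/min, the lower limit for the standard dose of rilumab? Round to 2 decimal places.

0.65 mg/dL

Standard dose requires CrCl ≥ 70 mL/min.
Set (140 − 80) × 64.5 × 0.85 / (72 × SCr) = 70
SCr = (140 − 80) × 64.5 × 0.85 / (72 × 70) = 0.653 mg/dL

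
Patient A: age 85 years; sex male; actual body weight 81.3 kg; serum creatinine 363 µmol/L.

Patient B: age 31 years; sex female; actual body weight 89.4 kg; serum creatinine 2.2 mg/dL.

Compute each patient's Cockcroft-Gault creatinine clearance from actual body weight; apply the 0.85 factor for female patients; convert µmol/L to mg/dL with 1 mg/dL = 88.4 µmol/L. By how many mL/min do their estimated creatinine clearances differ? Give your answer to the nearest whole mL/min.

Patient A: SCr = 363 / 88.4 = 4.106 mg/dL
Patient A: CrCl = (140 − 85) × 81.3 / (72 × 4.106) = 4471.5 / 295.63 ≈ 15.1 mL/min
Patient B: CrCl = (140 − 31) × 89.4 / (72 × 2.2) × 0.85 = 9744.6 / 158.40 × 0.85 ≈ 52.3 mL/min
|15.1 − 52.3| = 37.2 mL/min

37 mL/min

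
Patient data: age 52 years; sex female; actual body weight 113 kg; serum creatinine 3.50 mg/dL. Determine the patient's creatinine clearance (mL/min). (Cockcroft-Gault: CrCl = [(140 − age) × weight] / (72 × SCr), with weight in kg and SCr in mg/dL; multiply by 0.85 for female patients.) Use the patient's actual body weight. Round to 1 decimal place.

33.5 mL/min

CrCl = (140 − 52) × 113 / (72 × 3.5) × 0.85 = 9944.0 / 252.00 × 0.85 ≈ 33.5 mL/min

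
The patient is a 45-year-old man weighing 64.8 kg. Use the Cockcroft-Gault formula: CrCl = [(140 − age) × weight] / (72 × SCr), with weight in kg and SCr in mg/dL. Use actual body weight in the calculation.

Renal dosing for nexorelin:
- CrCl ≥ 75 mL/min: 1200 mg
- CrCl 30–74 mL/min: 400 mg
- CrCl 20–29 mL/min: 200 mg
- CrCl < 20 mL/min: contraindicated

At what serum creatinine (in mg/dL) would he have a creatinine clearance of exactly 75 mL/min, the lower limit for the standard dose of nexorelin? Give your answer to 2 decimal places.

1.14 mg/dL

Standard dose requires CrCl ≥ 75 mL/min.
Set (140 − 45) × 64.8 / (72 × SCr) = 75
SCr = (140 − 45) × 64.8 / (72 × 75) = 1.140 mg/dL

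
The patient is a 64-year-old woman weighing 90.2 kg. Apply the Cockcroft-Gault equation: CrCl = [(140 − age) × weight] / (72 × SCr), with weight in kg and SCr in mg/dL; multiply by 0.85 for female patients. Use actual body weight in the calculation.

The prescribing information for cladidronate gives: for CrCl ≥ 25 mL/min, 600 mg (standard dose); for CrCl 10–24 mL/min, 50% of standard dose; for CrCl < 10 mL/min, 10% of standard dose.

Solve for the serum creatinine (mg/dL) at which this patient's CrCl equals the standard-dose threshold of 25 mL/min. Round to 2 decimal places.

Standard dose requires CrCl ≥ 25 mL/min.
Set (140 − 64) × 90.2 × 0.85 / (72 × SCr) = 25
SCr = (140 − 64) × 90.2 × 0.85 / (72 × 25) = 3.237 mg/dL

3.24 mg/dL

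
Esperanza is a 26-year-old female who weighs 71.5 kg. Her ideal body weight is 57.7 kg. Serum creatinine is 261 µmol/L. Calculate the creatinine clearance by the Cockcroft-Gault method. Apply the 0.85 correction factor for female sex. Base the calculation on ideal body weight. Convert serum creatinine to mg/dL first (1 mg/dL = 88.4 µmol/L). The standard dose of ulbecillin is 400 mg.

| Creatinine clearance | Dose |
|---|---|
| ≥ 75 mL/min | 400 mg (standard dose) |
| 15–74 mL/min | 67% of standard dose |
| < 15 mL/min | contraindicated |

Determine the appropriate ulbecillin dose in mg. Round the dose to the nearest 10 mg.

270 mg

SCr = 261 / 88.4 = 2.952 mg/dL
CrCl = (140 − 26) × 57.7 / (72 × 2.952) × 0.85 = 6577.8 / 212.54 × 0.85 ≈ 26.3 mL/min
CrCl ≈ 26 mL/min → bracket 15–74 mL/min.
67% of 400 mg = 268 mg → 270 mg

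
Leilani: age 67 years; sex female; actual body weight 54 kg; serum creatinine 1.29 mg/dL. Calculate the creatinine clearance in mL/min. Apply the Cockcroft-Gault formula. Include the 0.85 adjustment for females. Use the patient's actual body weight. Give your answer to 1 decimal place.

CrCl = (140 − 67) × 54 / (72 × 1.29) × 0.85 = 3942.0 / 92.88 × 0.85 ≈ 36.1 mL/min

36.1 mL/min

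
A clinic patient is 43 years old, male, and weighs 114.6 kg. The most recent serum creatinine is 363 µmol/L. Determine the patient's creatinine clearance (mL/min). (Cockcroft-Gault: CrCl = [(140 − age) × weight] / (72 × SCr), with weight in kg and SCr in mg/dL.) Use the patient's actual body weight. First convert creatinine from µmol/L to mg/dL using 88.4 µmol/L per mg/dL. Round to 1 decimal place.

37.6 mL/min

SCr = 363 / 88.4 = 4.106 mg/dL
CrCl = (140 − 43) × 114.6 / (72 × 4.106) = 11116.2 / 295.63 ≈ 37.6 mL/min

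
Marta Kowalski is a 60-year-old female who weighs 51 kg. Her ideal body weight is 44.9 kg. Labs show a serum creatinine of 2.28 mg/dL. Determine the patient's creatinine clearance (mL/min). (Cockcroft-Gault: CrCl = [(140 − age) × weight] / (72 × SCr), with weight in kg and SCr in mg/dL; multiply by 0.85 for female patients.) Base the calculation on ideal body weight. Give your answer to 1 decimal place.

CrCl = (140 − 60) × 44.9 / (72 × 2.28) × 0.85 = 3592.0 / 164.16 × 0.85 ≈ 18.6 mL/min

18.6 mL/min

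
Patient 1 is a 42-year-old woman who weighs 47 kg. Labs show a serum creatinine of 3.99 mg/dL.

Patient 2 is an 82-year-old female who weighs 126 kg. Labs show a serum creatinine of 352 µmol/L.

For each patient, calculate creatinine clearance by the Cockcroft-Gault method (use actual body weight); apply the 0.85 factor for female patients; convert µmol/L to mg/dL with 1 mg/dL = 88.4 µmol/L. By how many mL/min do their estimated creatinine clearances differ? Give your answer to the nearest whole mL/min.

Patient 1: CrCl = (140 − 42) × 47 / (72 × 3.99) × 0.85 = 4606.0 / 287.28 × 0.85 ≈ 13.6 mL/min
Patient 2: SCr = 352 / 88.4 = 3.982 mg/dL
Patient 2: CrCl = (140 − 82) × 126 / (72 × 3.982) × 0.85 = 7308.0 / 286.70 × 0.85 ≈ 21.7 mL/min
|13.6 − 21.7| = 8.1 mL/min

8 mL/min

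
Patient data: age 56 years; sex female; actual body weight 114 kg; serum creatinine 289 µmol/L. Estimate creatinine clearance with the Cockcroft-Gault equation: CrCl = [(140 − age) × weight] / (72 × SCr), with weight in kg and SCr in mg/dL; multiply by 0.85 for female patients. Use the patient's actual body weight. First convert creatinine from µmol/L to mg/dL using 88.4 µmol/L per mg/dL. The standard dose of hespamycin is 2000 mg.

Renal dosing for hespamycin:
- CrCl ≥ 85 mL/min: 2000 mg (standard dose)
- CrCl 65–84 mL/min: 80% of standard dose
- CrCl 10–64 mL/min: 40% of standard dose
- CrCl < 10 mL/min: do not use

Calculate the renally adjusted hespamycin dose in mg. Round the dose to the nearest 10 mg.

800 mg

SCr = 289 / 88.4 = 3.269 mg/dL
CrCl = (140 − 56) × 114 / (72 × 3.269) × 0.85 = 9576.0 / 235.37 × 0.85 ≈ 34.6 mL/min
CrCl ≈ 35 mL/min → bracket 10–64 mL/min.
40% of 2000 mg = 800 mg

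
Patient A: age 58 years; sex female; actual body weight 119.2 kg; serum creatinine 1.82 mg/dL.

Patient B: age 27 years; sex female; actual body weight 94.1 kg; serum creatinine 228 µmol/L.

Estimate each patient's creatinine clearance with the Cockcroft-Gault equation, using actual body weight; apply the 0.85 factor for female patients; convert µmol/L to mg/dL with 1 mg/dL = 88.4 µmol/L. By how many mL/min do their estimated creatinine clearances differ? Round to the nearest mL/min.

Patient A: CrCl = (140 − 58) × 119.2 / (72 × 1.82) × 0.85 = 9774.4 / 131.04 × 0.85 ≈ 63.4 mL/min
Patient B: SCr = 228 / 88.4 = 2.579 mg/dL
Patient B: CrCl = (140 − 27) × 94.1 / (72 × 2.579) × 0.85 = 10633.3 / 185.69 × 0.85 ≈ 48.7 mL/min
|63.4 − 48.7| = 14.7 mL/min

15 mL/min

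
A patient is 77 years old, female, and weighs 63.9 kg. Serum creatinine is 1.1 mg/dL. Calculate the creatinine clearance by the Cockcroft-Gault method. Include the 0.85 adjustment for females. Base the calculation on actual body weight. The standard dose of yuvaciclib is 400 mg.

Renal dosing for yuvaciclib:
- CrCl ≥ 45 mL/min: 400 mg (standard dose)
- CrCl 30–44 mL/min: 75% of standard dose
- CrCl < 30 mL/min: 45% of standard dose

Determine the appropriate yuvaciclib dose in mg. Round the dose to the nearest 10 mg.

300 mg

CrCl = (140 − 77) × 63.9 / (72 × 1.1) × 0.85 = 4025.7 / 79.20 × 0.85 ≈ 43.2 mL/min
CrCl ≈ 43 mL/min → bracket 30–44 mL/min.
75% of 400 mg = 300 mg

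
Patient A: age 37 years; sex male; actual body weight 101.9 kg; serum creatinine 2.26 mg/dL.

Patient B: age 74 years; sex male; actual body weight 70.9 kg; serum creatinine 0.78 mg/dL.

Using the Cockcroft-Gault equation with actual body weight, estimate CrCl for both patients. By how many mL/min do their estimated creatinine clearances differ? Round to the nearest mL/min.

Patient A: CrCl = (140 − 37) × 101.9 / (72 × 2.26) = 10495.7 / 162.72 ≈ 64.5 mL/min
Patient B: CrCl = (140 − 74) × 70.9 / (72 × 0.78) = 4679.4 / 56.16 ≈ 83.3 mL/min
|64.5 − 83.3| = 18.8 mL/min

19 mL/min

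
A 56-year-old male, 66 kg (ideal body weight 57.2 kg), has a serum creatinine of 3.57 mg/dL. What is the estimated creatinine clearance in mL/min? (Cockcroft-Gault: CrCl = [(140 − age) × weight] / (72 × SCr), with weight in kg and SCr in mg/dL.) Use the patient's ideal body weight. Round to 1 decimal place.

CrCl = (140 − 56) × 57.2 / (72 × 3.57) = 4804.8 / 257.04 ≈ 18.7 mL/min

18.7 mL/min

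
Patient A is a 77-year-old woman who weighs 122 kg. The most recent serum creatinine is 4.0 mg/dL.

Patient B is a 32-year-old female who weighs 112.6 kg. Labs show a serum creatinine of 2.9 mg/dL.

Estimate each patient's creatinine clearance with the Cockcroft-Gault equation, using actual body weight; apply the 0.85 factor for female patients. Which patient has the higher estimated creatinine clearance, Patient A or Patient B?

Patient A: CrCl = (140 − 77) × 122 / (72 × 4) × 0.85 = 7686.0 / 288.00 × 0.85 ≈ 22.7 mL/min
Patient B: CrCl = (140 − 32) × 112.6 / (72 × 2.9) × 0.85 = 12160.8 / 208.80 × 0.85 ≈ 49.5 mL/min
22.7 vs 49.5 mL/min → Patient B is higher.

Patient B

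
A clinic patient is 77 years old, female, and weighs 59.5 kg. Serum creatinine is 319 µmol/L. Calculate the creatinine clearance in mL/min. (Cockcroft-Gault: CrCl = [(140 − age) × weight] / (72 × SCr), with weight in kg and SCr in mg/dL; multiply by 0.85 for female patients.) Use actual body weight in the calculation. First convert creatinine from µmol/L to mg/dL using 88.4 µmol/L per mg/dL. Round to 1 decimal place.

12.3 mL/min

SCr = 319 / 88.4 = 3.609 mg/dL
CrCl = (140 − 77) × 59.5 / (72 × 3.609) × 0.85 = 3748.5 / 259.85 × 0.85 ≈ 12.3 mL/min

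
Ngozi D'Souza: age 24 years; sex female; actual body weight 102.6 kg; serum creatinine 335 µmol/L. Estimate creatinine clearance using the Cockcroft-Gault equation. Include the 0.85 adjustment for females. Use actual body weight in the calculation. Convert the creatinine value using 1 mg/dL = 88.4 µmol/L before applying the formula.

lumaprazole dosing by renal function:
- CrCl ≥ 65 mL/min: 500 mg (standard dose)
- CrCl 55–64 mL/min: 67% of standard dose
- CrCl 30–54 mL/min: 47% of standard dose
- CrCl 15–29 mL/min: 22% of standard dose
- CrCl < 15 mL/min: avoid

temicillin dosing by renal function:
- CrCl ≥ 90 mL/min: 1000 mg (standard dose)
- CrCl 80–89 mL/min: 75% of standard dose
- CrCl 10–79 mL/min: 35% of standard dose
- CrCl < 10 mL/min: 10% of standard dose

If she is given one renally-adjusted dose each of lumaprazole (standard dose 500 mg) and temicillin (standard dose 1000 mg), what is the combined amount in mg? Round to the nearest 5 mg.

SCr = 335 / 88.4 = 3.79 mg/dL
CrCl = (140 − 24) × 102.6 / (72 × 3.79) × 0.85 = 11901.6 / 272.88 × 0.85 ≈ 37.1 mL/min
CrCl ≈ 37 mL/min.
lumaprazole: 30–54 mL/min → 47% of 500 mg = 235 mg.
temicillin: 10–79 mL/min → 35% of 1000 mg = 350 mg.
Total = 235 + 350 = 585 mg.

585 mg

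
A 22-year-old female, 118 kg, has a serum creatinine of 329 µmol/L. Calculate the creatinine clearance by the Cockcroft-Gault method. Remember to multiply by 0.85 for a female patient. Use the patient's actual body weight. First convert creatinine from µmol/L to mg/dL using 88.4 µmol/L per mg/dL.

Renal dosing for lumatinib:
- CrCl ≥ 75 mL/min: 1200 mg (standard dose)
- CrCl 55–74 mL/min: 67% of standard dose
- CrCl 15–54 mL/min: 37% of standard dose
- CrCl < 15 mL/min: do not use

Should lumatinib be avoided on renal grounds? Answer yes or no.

no

SCr = 329 / 88.4 = 3.722 mg/dL
CrCl = (140 − 22) × 118 / (72 × 3.722) × 0.85 = 13924.0 / 267.98 × 0.85 ≈ 44.2 mL/min
CrCl ≈ 44 mL/min, which is ≥ 15 mL/min.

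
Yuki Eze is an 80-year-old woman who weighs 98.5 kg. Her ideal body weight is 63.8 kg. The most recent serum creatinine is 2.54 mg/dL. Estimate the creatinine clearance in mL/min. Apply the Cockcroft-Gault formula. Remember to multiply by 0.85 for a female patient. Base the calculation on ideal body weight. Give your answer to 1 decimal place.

17.8 mL/min

CrCl = (140 − 80) × 63.8 / (72 × 2.54) × 0.85 = 3828.0 / 182.88 × 0.85 ≈ 17.8 mL/min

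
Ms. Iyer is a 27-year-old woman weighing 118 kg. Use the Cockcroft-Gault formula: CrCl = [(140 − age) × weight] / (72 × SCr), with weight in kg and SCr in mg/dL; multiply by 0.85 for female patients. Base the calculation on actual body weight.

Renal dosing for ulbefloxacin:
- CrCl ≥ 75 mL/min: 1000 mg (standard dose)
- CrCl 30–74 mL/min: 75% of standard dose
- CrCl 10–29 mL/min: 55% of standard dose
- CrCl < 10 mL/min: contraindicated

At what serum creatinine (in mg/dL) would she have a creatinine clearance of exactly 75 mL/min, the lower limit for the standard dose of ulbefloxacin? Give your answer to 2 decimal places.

2.10 mg/dL

Standard dose requires CrCl ≥ 75 mL/min.
Set (140 − 27) × 118 × 0.85 / (72 × SCr) = 75
SCr = (140 − 27) × 118 × 0.85 / (72 × 75) = 2.099 mg/dL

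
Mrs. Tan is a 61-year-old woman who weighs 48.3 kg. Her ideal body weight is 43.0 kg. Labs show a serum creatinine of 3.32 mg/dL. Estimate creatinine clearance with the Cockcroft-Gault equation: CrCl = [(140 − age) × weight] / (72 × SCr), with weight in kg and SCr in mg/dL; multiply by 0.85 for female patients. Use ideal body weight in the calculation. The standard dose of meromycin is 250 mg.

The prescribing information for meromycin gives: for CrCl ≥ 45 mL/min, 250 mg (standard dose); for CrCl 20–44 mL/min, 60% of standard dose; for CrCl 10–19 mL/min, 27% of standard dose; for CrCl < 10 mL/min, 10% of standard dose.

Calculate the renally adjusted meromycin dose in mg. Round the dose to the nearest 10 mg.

CrCl = (140 − 61) × 43 / (72 × 3.32) × 0.85 = 3397.0 / 239.04 × 0.85 ≈ 12.1 mL/min
CrCl ≈ 12 mL/min → bracket 10–19 mL/min.
27% of 250 mg = 67.5 mg → 70 mg

70 mg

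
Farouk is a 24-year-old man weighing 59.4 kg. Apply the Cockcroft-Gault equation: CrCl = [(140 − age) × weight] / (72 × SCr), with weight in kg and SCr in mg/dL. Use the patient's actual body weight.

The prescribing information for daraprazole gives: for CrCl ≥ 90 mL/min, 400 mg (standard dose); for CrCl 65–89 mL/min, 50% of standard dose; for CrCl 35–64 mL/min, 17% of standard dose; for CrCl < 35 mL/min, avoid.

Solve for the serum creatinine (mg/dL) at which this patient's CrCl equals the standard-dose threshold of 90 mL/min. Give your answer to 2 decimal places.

Standard dose requires CrCl ≥ 90 mL/min.
Set (140 − 24) × 59.4 / (72 × SCr) = 90
SCr = (140 − 24) × 59.4 / (72 × 90) = 1.063 mg/dL

1.06 mg/dL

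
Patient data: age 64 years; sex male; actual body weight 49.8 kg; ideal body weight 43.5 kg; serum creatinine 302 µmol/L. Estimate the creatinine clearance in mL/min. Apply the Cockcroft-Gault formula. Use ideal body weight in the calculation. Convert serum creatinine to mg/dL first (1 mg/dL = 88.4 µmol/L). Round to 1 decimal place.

13.4 mL/min

SCr = 302 / 88.4 = 3.416 mg/dL
CrCl = (140 − 64) × 43.5 / (72 × 3.416) = 3306.0 / 245.95 ≈ 13.4 mL/min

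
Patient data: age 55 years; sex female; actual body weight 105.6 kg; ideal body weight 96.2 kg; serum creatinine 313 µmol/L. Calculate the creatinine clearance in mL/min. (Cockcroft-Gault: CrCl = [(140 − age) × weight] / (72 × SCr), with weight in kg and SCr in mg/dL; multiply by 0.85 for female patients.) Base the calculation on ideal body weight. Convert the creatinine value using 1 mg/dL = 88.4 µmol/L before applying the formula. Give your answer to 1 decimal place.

SCr = 313 / 88.4 = 3.541 mg/dL
CrCl = (140 − 55) × 96.2 / (72 × 3.541) × 0.85 = 8177.0 / 254.95 × 0.85 ≈ 27.3 mL/min

27.3 mL/min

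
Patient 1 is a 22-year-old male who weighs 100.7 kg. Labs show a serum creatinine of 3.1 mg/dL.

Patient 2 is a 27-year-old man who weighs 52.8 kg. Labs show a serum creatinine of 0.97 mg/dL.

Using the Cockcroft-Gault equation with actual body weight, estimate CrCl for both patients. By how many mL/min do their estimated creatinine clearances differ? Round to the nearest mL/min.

32 mL/min

Patient 1: CrCl = (140 − 22) × 100.7 / (72 × 3.1) = 11882.6 / 223.20 ≈ 53.2 mL/min
Patient 2: CrCl = (140 − 27) × 52.8 / (72 × 0.97) = 5966.4 / 69.84 ≈ 85.4 mL/min
|53.2 − 85.4| = 32.2 mL/min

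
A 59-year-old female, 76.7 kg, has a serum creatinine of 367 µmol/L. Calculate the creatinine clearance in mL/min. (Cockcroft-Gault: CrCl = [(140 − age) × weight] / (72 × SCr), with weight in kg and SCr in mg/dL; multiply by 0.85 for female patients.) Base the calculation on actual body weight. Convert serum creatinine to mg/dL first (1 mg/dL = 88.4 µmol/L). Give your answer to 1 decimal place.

17.7 mL/min

SCr = 367 / 88.4 = 4.152 mg/dL
CrCl = (140 − 59) × 76.7 / (72 × 4.152) × 0.85 = 6212.7 / 298.94 × 0.85 ≈ 17.7 mL/min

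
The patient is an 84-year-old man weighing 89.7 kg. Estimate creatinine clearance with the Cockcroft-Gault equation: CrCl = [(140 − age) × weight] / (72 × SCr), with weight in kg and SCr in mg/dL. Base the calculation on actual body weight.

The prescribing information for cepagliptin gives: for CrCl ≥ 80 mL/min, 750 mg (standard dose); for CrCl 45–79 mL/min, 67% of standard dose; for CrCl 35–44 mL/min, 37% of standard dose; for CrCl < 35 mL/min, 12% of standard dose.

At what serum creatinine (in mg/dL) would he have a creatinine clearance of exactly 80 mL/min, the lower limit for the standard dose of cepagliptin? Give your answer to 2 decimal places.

Standard dose requires CrCl ≥ 80 mL/min.
Set (140 − 84) × 89.7 / (72 × SCr) = 80
SCr = (140 − 84) × 89.7 / (72 × 80) = 0.872 mg/dL

0.87 mg/dL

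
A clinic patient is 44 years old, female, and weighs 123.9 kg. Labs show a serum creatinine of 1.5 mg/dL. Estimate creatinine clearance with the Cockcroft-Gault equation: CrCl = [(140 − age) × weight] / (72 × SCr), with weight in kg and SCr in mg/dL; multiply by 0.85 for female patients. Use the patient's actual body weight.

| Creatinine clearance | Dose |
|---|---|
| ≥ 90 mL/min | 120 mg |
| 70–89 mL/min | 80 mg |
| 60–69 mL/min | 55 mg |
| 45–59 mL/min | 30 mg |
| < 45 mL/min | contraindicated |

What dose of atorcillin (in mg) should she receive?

120 mg

CrCl = (140 − 44) × 123.9 / (72 × 1.5) × 0.85 = 11894.4 / 108.00 × 0.85 ≈ 93.6 mL/min
CrCl ≈ 94 mL/min → bracket ≥ 90 mL/min.
Dose for this bracket: 120 mg.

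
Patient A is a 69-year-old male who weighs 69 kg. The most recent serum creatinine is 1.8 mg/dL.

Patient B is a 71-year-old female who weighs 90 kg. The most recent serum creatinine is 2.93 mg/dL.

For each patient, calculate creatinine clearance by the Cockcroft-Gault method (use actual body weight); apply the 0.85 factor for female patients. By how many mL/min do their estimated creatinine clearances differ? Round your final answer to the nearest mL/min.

Patient A: CrCl = (140 − 69) × 69 / (72 × 1.8) = 4899.0 / 129.60 ≈ 37.8 mL/min
Patient B: CrCl = (140 − 71) × 90 / (72 × 2.93) × 0.85 = 6210.0 / 210.96 × 0.85 ≈ 25.0 mL/min
|37.8 − 25.0| = 12.8 mL/min

13 mL/min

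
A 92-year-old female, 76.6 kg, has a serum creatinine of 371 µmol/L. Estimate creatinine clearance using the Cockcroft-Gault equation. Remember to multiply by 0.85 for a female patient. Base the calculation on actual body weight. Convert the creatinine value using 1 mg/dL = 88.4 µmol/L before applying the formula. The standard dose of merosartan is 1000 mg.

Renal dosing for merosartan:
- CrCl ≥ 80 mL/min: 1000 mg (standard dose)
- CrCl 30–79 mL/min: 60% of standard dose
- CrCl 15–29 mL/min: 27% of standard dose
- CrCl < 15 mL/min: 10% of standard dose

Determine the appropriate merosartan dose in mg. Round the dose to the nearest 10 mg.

100 mg

SCr = 371 / 88.4 = 4.197 mg/dL
CrCl = (140 − 92) × 76.6 / (72 × 4.197) × 0.85 = 3676.8 / 302.18 × 0.85 ≈ 10.3 mL/min
CrCl ≈ 10 mL/min → bracket < 15 mL/min.
10% of 1000 mg = 100 mg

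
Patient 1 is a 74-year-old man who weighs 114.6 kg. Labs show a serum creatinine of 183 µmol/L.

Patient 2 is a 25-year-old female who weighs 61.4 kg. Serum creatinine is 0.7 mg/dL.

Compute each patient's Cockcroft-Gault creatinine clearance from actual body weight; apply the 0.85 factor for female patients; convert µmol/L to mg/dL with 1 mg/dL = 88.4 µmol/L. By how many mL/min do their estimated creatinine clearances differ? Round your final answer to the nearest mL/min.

Patient 1: SCr = 183 / 88.4 = 2.07 mg/dL
Patient 1: CrCl = (140 − 74) × 114.6 / (72 × 2.07) = 7563.6 / 149.04 ≈ 50.7 mL/min
Patient 2: CrCl = (140 − 25) × 61.4 / (72 × 0.7) × 0.85 = 7061.0 / 50.40 × 0.85 ≈ 119.1 mL/min
|50.7 − 119.1| = 68.4 mL/min

68 mL/min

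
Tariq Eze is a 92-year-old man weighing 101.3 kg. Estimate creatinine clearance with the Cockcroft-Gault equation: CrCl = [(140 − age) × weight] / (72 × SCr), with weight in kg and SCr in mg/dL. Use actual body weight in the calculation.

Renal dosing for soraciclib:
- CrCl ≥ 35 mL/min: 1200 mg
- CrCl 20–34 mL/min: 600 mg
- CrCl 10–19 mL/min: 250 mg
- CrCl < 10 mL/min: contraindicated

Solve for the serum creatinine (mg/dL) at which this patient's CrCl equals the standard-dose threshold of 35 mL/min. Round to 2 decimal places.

1.93 mg/dL

Standard dose requires CrCl ≥ 35 mL/min.
Set (140 − 92) × 101.3 / (72 × SCr) = 35
SCr = (140 − 92) × 101.3 / (72 × 35) = 1.930 mg/dL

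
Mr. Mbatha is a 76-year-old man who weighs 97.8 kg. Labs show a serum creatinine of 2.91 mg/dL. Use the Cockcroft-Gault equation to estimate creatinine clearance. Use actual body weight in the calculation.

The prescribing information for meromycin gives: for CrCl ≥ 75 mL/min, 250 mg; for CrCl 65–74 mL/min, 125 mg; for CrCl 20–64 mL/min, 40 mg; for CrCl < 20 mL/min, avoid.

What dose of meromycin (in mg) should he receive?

40 mg

CrCl = (140 − 76) × 97.8 / (72 × 2.91) = 6259.2 / 209.52 ≈ 29.9 mL/min
CrCl ≈ 30 mL/min → bracket 20–64 mL/min.
Dose for this bracket: 40 mg.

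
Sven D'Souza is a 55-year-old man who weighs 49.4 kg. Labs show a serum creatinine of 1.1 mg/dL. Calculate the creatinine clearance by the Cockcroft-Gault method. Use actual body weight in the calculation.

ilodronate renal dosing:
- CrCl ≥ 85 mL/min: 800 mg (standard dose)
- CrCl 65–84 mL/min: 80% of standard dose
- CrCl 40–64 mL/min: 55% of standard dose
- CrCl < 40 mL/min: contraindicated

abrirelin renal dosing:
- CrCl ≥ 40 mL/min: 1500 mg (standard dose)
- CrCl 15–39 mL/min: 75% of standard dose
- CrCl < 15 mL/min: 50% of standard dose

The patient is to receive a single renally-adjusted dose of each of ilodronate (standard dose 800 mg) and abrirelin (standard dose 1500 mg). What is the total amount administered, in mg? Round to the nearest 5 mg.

CrCl = (140 − 55) × 49.4 / (72 × 1.1) = 4199.0 / 79.20 ≈ 53.0 mL/min
CrCl ≈ 53 mL/min.
ilodronate: 40–64 mL/min → 55% of 800 mg = 440 mg.
abrirelin: ≥ 40 mL/min → 100% of 1500 mg = 1500 mg.
Total = 440 + 1500 = 1940 mg.

1940 mg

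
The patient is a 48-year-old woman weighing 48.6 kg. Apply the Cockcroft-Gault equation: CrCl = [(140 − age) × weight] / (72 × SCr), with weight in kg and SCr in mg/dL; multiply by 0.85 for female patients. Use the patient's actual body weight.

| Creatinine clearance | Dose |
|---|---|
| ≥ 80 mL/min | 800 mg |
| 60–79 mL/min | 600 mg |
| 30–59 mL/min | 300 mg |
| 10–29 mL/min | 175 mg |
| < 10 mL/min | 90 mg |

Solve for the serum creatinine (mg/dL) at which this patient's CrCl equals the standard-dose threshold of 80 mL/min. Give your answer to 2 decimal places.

0.66 mg/dL

Standard dose requires CrCl ≥ 80 mL/min.
Set (140 − 48) × 48.6 × 0.85 / (72 × SCr) = 80
SCr = (140 − 48) × 48.6 × 0.85 / (72 × 80) = 0.660 mg/dL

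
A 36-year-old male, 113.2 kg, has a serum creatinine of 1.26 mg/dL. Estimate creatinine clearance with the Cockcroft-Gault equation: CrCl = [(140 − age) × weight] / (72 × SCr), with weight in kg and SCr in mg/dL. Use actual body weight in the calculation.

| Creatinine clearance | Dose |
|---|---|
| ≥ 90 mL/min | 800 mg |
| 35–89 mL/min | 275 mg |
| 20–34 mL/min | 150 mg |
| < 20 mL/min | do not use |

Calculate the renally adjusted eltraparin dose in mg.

800 mg

CrCl = (140 − 36) × 113.2 / (72 × 1.26) = 11772.8 / 90.72 ≈ 129.8 mL/min
CrCl ≈ 130 mL/min → bracket ≥ 90 mL/min.
Dose for this bracket: 800 mg.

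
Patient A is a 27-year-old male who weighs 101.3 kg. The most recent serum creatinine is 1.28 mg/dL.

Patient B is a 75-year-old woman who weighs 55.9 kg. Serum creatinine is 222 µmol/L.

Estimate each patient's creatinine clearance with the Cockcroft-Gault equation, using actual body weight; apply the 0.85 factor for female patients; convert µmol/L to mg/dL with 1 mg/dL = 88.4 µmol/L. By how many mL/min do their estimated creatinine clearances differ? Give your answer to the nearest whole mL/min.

Patient A: CrCl = (140 − 27) × 101.3 / (72 × 1.28) = 11446.9 / 92.16 ≈ 124.2 mL/min
Patient B: SCr = 222 / 88.4 = 2.511 mg/dL
Patient B: CrCl = (140 − 75) × 55.9 / (72 × 2.511) × 0.85 = 3633.5 / 180.79 × 0.85 ≈ 17.1 mL/min
|124.2 − 17.1| = 107.1 mL/min

107 mL/min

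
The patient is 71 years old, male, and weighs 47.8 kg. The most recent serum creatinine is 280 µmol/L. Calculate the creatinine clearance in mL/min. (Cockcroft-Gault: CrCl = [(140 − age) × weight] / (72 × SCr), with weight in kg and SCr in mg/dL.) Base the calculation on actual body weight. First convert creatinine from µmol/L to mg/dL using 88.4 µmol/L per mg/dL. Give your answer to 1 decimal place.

14.5 mL/min

SCr = 280 / 88.4 = 3.167 mg/dL
CrCl = (140 − 71) × 47.8 / (72 × 3.167) = 3298.2 / 228.02 ≈ 14.5 mL/min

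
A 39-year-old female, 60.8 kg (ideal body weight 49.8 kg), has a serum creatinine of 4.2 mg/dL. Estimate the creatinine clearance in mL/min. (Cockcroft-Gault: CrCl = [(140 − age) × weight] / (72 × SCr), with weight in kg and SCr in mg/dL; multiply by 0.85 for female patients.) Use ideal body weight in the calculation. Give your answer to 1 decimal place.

CrCl = (140 − 39) × 49.8 / (72 × 4.2) × 0.85 = 5029.8 / 302.40 × 0.85 ≈ 14.1 mL/min

14.1 mL/min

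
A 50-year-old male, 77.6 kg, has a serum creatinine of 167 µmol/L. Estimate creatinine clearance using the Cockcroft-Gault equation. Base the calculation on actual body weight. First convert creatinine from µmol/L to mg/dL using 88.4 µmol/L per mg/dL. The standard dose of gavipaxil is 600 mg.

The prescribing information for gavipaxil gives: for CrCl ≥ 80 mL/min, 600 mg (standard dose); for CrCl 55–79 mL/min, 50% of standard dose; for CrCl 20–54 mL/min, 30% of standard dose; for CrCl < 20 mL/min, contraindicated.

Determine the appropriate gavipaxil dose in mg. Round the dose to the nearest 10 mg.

SCr = 167 / 88.4 = 1.889 mg/dL
CrCl = (140 − 50) × 77.6 / (72 × 1.889) = 6984.0 / 136.01 ≈ 51.3 mL/min
CrCl ≈ 51 mL/min → bracket 20–54 mL/min.
30% of 600 mg = 180 mg

180 mg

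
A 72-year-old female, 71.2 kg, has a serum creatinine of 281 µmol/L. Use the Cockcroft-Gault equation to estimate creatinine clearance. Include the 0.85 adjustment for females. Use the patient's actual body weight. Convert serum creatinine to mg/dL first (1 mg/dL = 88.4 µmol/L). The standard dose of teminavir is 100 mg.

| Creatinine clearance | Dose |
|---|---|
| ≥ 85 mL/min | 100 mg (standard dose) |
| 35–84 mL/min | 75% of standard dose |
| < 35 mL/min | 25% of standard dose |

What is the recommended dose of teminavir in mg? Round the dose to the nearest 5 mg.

SCr = 281 / 88.4 = 3.179 mg/dL
CrCl = (140 − 72) × 71.2 / (72 × 3.179) × 0.85 = 4841.6 / 228.89 × 0.85 ≈ 18.0 mL/min
CrCl ≈ 18 mL/min → bracket < 35 mL/min.
25% of 100 mg = 25 mg

25 mg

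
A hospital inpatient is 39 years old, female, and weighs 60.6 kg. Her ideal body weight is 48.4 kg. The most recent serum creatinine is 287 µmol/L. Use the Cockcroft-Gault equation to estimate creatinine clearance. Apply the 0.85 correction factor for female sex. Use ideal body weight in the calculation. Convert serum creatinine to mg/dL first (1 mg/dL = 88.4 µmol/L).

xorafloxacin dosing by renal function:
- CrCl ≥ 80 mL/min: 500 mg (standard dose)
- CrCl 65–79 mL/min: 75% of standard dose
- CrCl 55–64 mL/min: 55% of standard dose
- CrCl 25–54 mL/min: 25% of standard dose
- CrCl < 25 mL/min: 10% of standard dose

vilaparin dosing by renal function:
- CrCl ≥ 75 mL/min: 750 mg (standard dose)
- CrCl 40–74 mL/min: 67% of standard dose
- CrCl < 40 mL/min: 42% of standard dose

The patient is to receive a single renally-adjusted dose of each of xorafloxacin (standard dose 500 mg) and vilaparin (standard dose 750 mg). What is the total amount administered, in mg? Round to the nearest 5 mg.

365 mg

SCr = 287 / 88.4 = 3.247 mg/dL
CrCl = (140 − 39) × 48.4 / (72 × 3.247) × 0.85 = 4888.4 / 233.78 × 0.85 ≈ 17.8 mL/min
CrCl ≈ 18 mL/min.
xorafloxacin: < 25 mL/min → 10% of 500 mg = 50 mg.
vilaparin: < 40 mL/min → 42% of 750 mg = 315 mg.
Total = 50 + 315 = 365 mg.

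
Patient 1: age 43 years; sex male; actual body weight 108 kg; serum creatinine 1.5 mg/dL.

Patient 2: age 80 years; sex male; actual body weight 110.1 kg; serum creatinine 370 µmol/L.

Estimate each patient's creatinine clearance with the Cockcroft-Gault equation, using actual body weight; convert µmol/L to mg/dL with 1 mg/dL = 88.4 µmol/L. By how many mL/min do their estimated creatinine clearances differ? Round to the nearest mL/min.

75 mL/min

Patient 1: CrCl = (140 − 43) × 108 / (72 × 1.5) = 10476.0 / 108.00 ≈ 97.0 mL/min
Patient 2: SCr = 370 / 88.4 = 4.186 mg/dL
Patient 2: CrCl = (140 − 80) × 110.1 / (72 × 4.186) = 6606.0 / 301.39 ≈ 21.9 mL/min
|97.0 − 21.9| = 75.1 mL/min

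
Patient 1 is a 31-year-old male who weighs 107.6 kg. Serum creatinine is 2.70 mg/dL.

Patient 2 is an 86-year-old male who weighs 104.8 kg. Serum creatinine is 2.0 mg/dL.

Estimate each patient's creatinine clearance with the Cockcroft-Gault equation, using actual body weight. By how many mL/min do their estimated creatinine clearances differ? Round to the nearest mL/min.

Patient 1: CrCl = (140 − 31) × 107.6 / (72 × 2.7) = 11728.4 / 194.40 ≈ 60.3 mL/min
Patient 2: CrCl = (140 − 86) × 104.8 / (72 × 2) = 5659.2 / 144.00 ≈ 39.3 mL/min
|60.3 − 39.3| = 21.0 mL/min

21 mL/min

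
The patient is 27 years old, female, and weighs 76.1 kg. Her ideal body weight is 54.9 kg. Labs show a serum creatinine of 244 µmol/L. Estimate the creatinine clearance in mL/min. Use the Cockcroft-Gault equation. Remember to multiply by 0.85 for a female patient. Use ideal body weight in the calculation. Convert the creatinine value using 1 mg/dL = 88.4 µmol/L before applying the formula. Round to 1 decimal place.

26.5 mL/min

SCr = 244 / 88.4 = 2.76 mg/dL
CrCl = (140 − 27) × 54.9 / (72 × 2.76) × 0.85 = 6203.7 / 198.72 × 0.85 ≈ 26.5 mL/min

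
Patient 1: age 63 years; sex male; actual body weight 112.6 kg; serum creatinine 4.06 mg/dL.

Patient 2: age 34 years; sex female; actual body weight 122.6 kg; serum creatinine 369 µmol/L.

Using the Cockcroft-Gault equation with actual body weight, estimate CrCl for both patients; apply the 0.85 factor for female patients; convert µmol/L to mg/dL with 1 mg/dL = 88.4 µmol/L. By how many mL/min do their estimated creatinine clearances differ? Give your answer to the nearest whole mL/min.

7 mL/min

Patient 1: CrCl = (140 − 63) × 112.6 / (72 × 4.06) = 8670.2 / 292.32 ≈ 29.7 mL/min
Patient 2: SCr = 369 / 88.4 = 4.174 mg/dL
Patient 2: CrCl = (140 − 34) × 122.6 / (72 × 4.174) × 0.85 = 12995.6 / 300.53 × 0.85 ≈ 36.8 mL/min
|29.7 − 36.8| = 7.1 mL/min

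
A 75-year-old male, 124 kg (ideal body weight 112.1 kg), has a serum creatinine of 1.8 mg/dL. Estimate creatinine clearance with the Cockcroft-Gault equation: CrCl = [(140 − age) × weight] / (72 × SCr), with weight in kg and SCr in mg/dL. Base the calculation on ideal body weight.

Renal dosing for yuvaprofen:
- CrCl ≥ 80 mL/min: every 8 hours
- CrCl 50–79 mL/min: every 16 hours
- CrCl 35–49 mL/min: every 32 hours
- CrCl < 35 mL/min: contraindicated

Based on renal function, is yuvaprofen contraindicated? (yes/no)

no

CrCl = (140 − 75) × 112.1 / (72 × 1.8) = 7286.5 / 129.60 ≈ 56.2 mL/min
CrCl ≈ 56 mL/min, which is ≥ 35 mL/min.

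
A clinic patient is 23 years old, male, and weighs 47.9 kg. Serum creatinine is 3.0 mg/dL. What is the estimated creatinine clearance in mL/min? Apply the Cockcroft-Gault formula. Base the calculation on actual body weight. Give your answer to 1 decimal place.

CrCl = (140 − 23) × 47.9 / (72 × 3) = 5604.3 / 216.00 ≈ 25.9 mL/min

25.9 mL/min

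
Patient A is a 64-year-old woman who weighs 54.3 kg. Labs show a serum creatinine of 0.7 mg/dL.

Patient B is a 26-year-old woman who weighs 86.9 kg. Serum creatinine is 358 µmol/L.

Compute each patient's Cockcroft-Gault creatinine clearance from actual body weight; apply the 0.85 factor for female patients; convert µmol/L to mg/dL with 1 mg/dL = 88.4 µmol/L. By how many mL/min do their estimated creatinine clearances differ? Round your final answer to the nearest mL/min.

Patient A: CrCl = (140 − 64) × 54.3 / (72 × 0.7) × 0.85 = 4126.8 / 50.40 × 0.85 ≈ 69.6 mL/min
Patient B: SCr = 358 / 88.4 = 4.05 mg/dL
Patient B: CrCl = (140 − 26) × 86.9 / (72 × 4.05) × 0.85 = 9906.6 / 291.60 × 0.85 ≈ 28.9 mL/min
|69.6 − 28.9| = 40.7 mL/min

41 mL/min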